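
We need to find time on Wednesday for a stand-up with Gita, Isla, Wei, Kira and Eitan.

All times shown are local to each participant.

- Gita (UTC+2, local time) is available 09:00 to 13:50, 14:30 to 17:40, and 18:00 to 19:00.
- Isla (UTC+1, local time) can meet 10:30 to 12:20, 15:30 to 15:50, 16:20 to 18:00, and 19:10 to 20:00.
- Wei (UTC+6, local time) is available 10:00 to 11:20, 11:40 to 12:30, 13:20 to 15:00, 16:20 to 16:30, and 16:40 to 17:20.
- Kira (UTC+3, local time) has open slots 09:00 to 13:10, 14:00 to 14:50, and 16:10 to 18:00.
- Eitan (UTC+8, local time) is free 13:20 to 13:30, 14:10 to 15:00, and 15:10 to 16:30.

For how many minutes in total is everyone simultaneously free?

Gita → UTC: 07:00–11:50, 12:30–15:40, 16:00–17:00.
Isla → UTC: 09:30–11:20, 14:30–14:50, 15:20–17:00, 18:10–19:00.
Wei → UTC: 04:00–05:20, 05:40–06:30, 07:20–09:00, 10:20–10:30, 10:40–11:20.
Kira → UTC: 06:00–10:10, 11:00–11:50, 13:10–15:00.
Eitan → UTC: 05:20–05:30, 06:10–07:00, 07:10–08:30.
Gita ∩ Isla: 09:30–11:20, 14:30–14:50, 15:20–15:40, 16:00–17:00.
Gita ∩ Isla ∩ Wei: 10:20–10:30, 10:40–11:20.
Gita ∩ Isla ∩ Wei ∩ Kira: 11:00–11:20.
Gita ∩ Isla ∩ Wei ∩ Kira ∩ Eitan: (none).
Total common minutes: 0.

0 minutes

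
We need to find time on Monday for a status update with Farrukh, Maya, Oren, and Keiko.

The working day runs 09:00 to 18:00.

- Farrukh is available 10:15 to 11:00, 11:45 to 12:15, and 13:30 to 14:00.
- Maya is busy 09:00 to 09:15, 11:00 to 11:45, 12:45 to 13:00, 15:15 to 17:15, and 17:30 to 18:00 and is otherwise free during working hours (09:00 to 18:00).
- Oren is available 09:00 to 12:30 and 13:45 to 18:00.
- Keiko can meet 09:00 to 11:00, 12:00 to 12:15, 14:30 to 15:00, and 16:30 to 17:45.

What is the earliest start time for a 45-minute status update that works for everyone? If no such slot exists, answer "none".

10:15

Maya free within 09:00–18:00: 09:15–11:00, 11:45–12:45, 13:00–15:15, 17:15–17:30.
Farrukh ∩ Maya: 10:15–11:00, 11:45–12:15, 13:30–14:00.
Farrukh ∩ Maya ∩ Oren: 10:15–11:00, 11:45–12:15, 13:45–14:00.
Farrukh ∩ Maya ∩ Oren ∩ Keiko: 10:15–11:00, 12:00–12:15.
Windows ≥ 45 min: 10:15–11:00.
Earliest such window starts at 10:15.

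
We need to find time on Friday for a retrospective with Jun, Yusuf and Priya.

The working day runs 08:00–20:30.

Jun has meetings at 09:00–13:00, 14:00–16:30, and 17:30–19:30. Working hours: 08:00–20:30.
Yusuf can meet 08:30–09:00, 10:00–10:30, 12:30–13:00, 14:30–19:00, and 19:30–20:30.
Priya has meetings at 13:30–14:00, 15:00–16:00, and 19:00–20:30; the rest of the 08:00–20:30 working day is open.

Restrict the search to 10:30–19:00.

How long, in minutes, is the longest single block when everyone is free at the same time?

Jun free within 08:00–20:30: 08:00–09:00, 13:00–14:00, 16:30–17:30, 19:30–20:30.
Priya free within 08:00–20:30: 08:00–13:30, 14:00–15:00, 16:00–19:00.
Jun ∩ Yusuf: 08:30–09:00, 16:30–17:30, 19:30–20:30.
Jun ∩ Yusuf ∩ Priya: 08:30–09:00, 16:30–17:30.
Restricted to 10:30–19:00: 16:30–17:30.
Single common window of 60 minutes.

60 minutes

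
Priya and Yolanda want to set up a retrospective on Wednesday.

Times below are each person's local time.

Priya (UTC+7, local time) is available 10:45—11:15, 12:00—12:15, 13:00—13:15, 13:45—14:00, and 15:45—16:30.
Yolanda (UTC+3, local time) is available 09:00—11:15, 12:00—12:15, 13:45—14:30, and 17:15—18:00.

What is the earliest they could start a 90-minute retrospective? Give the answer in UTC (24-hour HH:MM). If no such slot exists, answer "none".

Priya → UTC: 03:45–04:15, 05:00–05:15, 06:00–06:15, 06:45–07:00, 08:45–09:30.
Yolanda → UTC: 06:00–08:15, 09:00–09:15, 10:45–11:30, 14:15–15:00.
Priya ∩ Yolanda: 06:00–06:15, 06:45–07:00, 09:00–09:15.
Windows ≥ 90 min: (none).

none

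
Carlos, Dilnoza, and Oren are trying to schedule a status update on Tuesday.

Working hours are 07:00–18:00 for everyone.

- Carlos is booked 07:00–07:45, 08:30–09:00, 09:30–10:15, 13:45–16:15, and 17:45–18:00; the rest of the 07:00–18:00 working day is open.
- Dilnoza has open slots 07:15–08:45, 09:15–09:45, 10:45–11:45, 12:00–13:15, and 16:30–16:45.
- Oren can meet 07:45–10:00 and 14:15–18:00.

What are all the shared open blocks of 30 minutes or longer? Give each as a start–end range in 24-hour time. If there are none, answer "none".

Carlos free within 07:00–18:00: 07:45–08:30, 09:00–09:30, 10:15–13:45, 16:15–17:45.
Carlos ∩ Dilnoza: 07:45–08:30, 09:15–09:30, 10:45–11:45, 12:00–13:15, 16:30–16:45.
Carlos ∩ Dilnoza ∩ Oren: 07:45–08:30, 09:15–09:30, 16:30–16:45.
Windows ≥ 30 min: 07:45–08:30.

07:45–08:30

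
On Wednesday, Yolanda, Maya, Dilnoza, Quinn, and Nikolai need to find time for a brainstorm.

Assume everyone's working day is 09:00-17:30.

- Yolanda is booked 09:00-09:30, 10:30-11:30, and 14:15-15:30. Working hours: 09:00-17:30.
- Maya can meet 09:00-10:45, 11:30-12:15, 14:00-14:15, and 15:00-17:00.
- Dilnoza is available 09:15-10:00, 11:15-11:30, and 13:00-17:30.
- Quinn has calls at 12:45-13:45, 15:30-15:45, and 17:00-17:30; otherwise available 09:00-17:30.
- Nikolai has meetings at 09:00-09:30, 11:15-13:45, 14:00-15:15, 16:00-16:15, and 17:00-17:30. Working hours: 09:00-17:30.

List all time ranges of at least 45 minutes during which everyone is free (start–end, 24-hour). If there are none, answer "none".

Yolanda free within 09:00–17:30: 09:30–10:30, 11:30–14:15, 15:30–17:30.
Quinn free within 09:00–17:30: 09:00–12:45, 13:45–15:30, 15:45–17:00.
Nikolai free within 09:00–17:30: 09:30–11:15, 13:45–14:00, 15:15–16:00, 16:15–17:00.
Yolanda ∩ Maya: 09:30–10:30, 11:30–12:15, 14:00–14:15, 15:30–17:00.
Yolanda ∩ Maya ∩ Dilnoza: 09:30–10:00, 14:00–14:15, 15:30–17:00.
Yolanda ∩ Maya ∩ Dilnoza ∩ Quinn: 09:30–10:00, 14:00–14:15, 15:45–17:00.
Yolanda ∩ Maya ∩ Dilnoza ∩ Quinn ∩ Nikolai: 09:30–10:00, 15:45–16:00, 16:15–17:00.
Windows ≥ 45 min: 16:15–17:00.

16:15–17:00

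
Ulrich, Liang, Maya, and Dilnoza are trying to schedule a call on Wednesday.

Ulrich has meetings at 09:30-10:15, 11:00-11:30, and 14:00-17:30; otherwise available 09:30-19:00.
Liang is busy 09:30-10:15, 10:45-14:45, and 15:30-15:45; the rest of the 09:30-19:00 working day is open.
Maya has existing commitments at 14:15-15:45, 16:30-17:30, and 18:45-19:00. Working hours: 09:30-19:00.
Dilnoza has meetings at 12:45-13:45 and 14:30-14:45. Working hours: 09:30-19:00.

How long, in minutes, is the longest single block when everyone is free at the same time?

Ulrich free within 09:30–19:00: 10:15–11:00, 11:30–14:00, 17:30–19:00.
Liang free within 09:30–19:00: 10:15–10:45, 14:45–15:30, 15:45–19:00.
Maya free within 09:30–19:00: 09:30–14:15, 15:45–16:30, 17:30–18:45.
Dilnoza free within 09:30–19:00: 09:30–12:45, 13:45–14:30, 14:45–19:00.
Ulrich ∩ Liang: 10:15–10:45, 17:30–19:00.
Ulrich ∩ Liang ∩ Maya: 10:15–10:45, 17:30–18:45.
Ulrich ∩ Liang ∩ Maya ∩ Dilnoza: 10:15–10:45, 17:30–18:45.
Common window lengths: 30, 75 min; longest is 75.

75 minutes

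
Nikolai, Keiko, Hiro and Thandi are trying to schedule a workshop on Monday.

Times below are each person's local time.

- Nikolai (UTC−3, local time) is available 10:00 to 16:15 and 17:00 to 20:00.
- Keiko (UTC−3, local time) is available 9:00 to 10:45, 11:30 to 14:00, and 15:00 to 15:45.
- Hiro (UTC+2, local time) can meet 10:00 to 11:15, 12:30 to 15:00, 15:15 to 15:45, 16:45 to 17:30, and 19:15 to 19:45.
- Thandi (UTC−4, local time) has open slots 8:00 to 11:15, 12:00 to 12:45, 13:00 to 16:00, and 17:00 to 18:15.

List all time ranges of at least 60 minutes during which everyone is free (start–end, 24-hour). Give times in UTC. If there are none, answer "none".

none

Nikolai → UTC: 13:00–19:15, 20:00–23:00.
Keiko → UTC: 12:00–13:45, 14:30–17:00, 18:00–18:45.
Hiro → UTC: 08:00–09:15, 10:30–13:00, 13:15–13:45, 14:45–15:30, 17:15–17:45.
Thandi → UTC: 12:00–15:15, 16:00–16:45, 17:00–20:00, 21:00–22:15.
Nikolai ∩ Keiko: 13:00–13:45, 14:30–17:00, 18:00–18:45.
Nikolai ∩ Keiko ∩ Hiro: 13:15–13:45, 14:45–15:30.
Nikolai ∩ Keiko ∩ Hiro ∩ Thandi: 13:15–13:45, 14:45–15:15.
Windows ≥ 60 min: (none).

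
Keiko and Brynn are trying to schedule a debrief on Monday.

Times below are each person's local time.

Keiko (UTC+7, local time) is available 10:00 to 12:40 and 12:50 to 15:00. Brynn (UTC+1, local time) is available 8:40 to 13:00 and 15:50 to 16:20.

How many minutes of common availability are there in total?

20 minutes

Keiko → UTC: 03:00–05:40, 05:50–08:00.
Brynn → UTC: 07:40–12:00, 14:50–15:20.
Keiko ∩ Brynn: 07:40–08:00.
Total common minutes: 20.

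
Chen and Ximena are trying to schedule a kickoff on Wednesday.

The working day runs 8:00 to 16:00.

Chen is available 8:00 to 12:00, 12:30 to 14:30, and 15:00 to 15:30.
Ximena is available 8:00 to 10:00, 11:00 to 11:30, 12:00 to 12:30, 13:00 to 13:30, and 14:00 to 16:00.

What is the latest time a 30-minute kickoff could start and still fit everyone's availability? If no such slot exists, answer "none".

15:00

Chen ∩ Ximena: 08:00–10:00, 11:00–11:30, 13:00–13:30, 14:00–14:30, 15:00–15:30.
Windows ≥ 30 min: 08:00–10:00, 11:00–11:30, 13:00–13:30, 14:00–14:30, 15:00–15:30.
Latest start in the last window 15:00–15:30 is 15:30 − 30 min = 15:00.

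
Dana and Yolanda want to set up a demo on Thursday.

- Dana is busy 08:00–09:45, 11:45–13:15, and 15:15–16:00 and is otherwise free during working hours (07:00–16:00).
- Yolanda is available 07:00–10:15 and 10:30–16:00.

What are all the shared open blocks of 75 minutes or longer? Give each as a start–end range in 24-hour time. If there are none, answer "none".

Dana free within 07:00–16:00: 07:00–08:00, 09:45–11:45, 13:15–15:15.
Dana ∩ Yolanda: 07:00–08:00, 09:45–10:15, 10:30–11:45, 13:15–15:15.
Windows ≥ 75 min: 10:30–11:45, 13:15–15:15.

10:30–11:45, 13:15–15:15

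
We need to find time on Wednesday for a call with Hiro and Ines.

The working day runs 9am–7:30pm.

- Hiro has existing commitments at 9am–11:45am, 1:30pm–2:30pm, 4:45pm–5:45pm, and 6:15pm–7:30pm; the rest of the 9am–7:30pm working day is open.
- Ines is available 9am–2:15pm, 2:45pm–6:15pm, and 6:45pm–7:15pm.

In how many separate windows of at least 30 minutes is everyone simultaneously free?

Hiro free within 09:00–19:30: 11:45–13:30, 14:30–16:45, 17:45–18:15.
Hiro ∩ Ines: 11:45–13:30, 14:45–16:45, 17:45–18:15.
Windows ≥ 30 min: 11:45–13:30, 14:45–16:45, 17:45–18:15.
That's 3 windows.

3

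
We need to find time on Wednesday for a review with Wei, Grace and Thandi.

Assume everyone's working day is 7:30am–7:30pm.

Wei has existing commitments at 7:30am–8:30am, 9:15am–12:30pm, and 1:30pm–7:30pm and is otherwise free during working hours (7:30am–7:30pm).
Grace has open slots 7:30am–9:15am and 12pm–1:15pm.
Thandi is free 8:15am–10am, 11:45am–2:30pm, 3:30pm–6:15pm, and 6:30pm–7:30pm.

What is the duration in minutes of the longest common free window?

45 minutes

Wei free within 07:30–19:30: 08:30–09:15, 12:30–13:30.
Wei ∩ Grace: 08:30–09:15, 12:30–13:15.
Wei ∩ Grace ∩ Thandi: 08:30–09:15, 12:30–13:15.
Common window lengths: 45, 45 min; longest is 45.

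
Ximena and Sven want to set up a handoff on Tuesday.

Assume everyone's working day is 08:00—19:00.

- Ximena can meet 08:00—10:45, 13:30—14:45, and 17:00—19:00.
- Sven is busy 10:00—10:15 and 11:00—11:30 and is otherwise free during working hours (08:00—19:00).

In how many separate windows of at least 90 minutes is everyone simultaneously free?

2

Sven free within 08:00–19:00: 08:00–10:00, 10:15–11:00, 11:30–19:00.
Ximena ∩ Sven: 08:00–10:00, 10:15–10:45, 13:30–14:45, 17:00–19:00.
Windows ≥ 90 min: 08:00–10:00, 17:00–19:00.
That's 2 windows.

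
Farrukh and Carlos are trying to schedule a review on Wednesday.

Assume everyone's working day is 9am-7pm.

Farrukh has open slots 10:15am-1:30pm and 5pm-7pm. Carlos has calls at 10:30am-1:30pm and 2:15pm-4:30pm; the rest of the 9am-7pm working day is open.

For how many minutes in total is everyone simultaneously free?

Carlos free within 09:00–19:00: 09:00–10:30, 13:30–14:15, 16:30–19:00.
Farrukh ∩ Carlos: 10:15–10:30, 17:00–19:00.
Total common minutes: 15 + 120 = 135.

135 minutes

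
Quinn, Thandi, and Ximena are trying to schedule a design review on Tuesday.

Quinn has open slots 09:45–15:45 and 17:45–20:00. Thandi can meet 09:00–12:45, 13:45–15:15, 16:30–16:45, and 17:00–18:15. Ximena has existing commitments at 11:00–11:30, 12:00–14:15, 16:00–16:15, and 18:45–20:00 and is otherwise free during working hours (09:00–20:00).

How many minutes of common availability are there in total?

Ximena free within 09:00–20:00: 09:00–11:00, 11:30–12:00, 14:15–16:00, 16:15–18:45.
Quinn ∩ Thandi: 09:45–12:45, 13:45–15:15, 17:45–18:15.
Quinn ∩ Thandi ∩ Ximena: 09:45–11:00, 11:30–12:00, 14:15–15:15, 17:45–18:15.
Total common minutes: 75 + 30 + 60 + 30 = 195.

195 minutes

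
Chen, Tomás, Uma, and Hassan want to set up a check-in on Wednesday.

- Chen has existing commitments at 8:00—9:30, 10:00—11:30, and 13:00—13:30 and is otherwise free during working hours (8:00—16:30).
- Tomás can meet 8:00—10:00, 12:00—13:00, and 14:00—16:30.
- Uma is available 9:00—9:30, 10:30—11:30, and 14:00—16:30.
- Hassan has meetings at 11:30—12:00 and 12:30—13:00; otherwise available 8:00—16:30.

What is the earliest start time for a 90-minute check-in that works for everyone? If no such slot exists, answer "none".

Chen free within 08:00–16:30: 09:30–10:00, 11:30–13:00, 13:30–16:30.
Hassan free within 08:00–16:30: 08:00–11:30, 12:00–12:30, 13:00–16:30.
Chen ∩ Tomás: 09:30–10:00, 12:00–13:00, 14:00–16:30.
Chen ∩ Tomás ∩ Uma: 14:00–16:30.
Chen ∩ Tomás ∩ Uma ∩ Hassan: 14:00–16:30.
Windows ≥ 90 min: 14:00–16:30.
Earliest such window starts at 14:00.

14:00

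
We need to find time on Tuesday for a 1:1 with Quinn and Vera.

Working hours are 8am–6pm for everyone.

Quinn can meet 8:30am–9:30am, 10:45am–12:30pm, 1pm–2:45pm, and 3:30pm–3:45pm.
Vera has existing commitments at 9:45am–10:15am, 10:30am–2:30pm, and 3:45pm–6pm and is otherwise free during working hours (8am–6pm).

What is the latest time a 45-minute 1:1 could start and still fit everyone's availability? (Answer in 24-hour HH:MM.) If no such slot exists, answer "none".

08:45

Vera free within 08:00–18:00: 08:00–09:45, 10:15–10:30, 14:30–15:45.
Quinn ∩ Vera: 08:30–09:30, 14:30–14:45, 15:30–15:45.
Windows ≥ 45 min: 08:30–09:30.
Latest start in the last window 08:30–09:30 is 09:30 − 45 min = 08:45.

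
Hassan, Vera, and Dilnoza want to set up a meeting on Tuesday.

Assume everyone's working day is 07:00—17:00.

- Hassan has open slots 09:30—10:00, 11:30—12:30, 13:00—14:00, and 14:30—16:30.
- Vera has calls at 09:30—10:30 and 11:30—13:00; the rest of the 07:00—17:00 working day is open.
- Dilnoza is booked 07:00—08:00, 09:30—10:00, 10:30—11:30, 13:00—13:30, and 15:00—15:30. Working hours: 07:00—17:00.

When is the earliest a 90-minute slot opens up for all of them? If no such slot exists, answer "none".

none

Vera free within 07:00–17:00: 07:00–09:30, 10:30–11:30, 13:00–17:00.
Dilnoza free within 07:00–17:00: 08:00–09:30, 10:00–10:30, 11:30–13:00, 13:30–15:00, 15:30–17:00.
Hassan ∩ Vera: 13:00–14:00, 14:30–16:30.
Hassan ∩ Vera ∩ Dilnoza: 13:30–14:00, 14:30–15:00, 15:30–16:30.
Windows ≥ 90 min: (none).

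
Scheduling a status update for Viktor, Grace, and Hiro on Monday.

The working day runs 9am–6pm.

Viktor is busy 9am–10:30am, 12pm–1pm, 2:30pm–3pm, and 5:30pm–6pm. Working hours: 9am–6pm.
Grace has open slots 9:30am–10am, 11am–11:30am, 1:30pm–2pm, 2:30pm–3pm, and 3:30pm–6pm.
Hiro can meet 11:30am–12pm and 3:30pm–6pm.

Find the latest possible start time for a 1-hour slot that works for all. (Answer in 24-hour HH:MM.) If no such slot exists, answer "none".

16:30

Viktor free within 09:00–18:00: 10:30–12:00, 13:00–14:30, 15:00–17:30.
Viktor ∩ Grace: 11:00–11:30, 13:30–14:00, 15:30–17:30.
Viktor ∩ Grace ∩ Hiro: 15:30–17:30.
Windows ≥ 60 min: 15:30–17:30.
Latest start in the last window 15:30–17:30 is 17:30 − 60 min = 16:30.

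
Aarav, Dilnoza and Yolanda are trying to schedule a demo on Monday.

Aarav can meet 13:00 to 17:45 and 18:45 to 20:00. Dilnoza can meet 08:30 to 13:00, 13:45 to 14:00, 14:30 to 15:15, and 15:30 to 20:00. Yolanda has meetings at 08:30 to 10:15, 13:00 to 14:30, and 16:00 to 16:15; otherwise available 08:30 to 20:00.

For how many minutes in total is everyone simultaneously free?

240 minutes

Yolanda free within 08:30–20:00: 10:15–13:00, 14:30–16:00, 16:15–20:00.
Aarav ∩ Dilnoza: 13:45–14:00, 14:30–15:15, 15:30–17:45, 18:45–20:00.
Aarav ∩ Dilnoza ∩ Yolanda: 14:30–15:15, 15:30–16:00, 16:15–17:45, 18:45–20:00.
Total common minutes: 45 + 30 + 90 + 75 = 240.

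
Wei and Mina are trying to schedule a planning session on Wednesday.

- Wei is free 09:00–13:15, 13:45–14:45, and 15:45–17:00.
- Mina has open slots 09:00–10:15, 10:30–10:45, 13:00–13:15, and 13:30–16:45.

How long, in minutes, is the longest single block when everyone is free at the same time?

Wei ∩ Mina: 09:00–10:15, 10:30–10:45, 13:00–13:15, 13:45–14:45, 15:45–16:45.
Common window lengths: 75, 15, 15, 60, 60 min; longest is 75.

75 minutes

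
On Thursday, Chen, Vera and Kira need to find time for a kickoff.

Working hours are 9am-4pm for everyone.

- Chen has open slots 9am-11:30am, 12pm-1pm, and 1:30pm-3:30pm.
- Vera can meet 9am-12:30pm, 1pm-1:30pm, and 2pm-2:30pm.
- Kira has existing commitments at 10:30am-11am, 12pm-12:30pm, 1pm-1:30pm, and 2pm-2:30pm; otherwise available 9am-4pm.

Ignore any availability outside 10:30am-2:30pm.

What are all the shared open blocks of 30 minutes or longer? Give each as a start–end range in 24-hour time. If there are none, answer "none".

Kira free within 09:00–16:00: 09:00–10:30, 11:00–12:00, 12:30–13:00, 13:30–14:00, 14:30–16:00.
Chen ∩ Vera: 09:00–11:30, 12:00–12:30, 14:00–14:30.
Chen ∩ Vera ∩ Kira: 09:00–10:30, 11:00–11:30.
Restricted to 10:30–14:30: 11:00–11:30.
Windows ≥ 30 min: 11:00–11:30.

11:00–11:30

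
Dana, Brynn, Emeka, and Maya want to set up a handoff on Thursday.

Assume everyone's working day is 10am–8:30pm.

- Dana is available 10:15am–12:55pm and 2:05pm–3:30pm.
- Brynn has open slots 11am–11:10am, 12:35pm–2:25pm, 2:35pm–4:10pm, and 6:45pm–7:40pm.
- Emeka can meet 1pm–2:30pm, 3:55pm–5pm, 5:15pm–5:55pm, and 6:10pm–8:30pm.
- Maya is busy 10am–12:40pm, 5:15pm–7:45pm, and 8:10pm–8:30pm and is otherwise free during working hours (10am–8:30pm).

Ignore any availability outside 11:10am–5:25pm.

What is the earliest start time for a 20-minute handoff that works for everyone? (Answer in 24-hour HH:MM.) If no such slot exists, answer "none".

14:05

Maya free within 10:00–20:30: 12:40–17:15, 19:45–20:10.
Dana ∩ Brynn: 11:00–11:10, 12:35–12:55, 14:05–14:25, 14:35–15:30.
Dana ∩ Brynn ∩ Emeka: 14:05–14:25.
Dana ∩ Brynn ∩ Emeka ∩ Maya: 14:05–14:25.
Restricted to 11:10–17:25: 14:05–14:25.
Windows ≥ 20 min: 14:05–14:25.
Earliest such window starts at 14:05.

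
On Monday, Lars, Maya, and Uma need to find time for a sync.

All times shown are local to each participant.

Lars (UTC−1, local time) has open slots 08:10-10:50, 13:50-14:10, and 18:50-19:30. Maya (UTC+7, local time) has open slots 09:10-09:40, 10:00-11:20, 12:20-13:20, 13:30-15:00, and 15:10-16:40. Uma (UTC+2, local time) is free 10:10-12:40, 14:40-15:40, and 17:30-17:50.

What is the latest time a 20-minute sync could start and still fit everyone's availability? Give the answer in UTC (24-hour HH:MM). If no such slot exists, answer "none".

Lars → UTC: 09:10–11:50, 14:50–15:10, 19:50–20:30.
Maya → UTC: 02:10–02:40, 03:00–04:20, 05:20–06:20, 06:30–08:00, 08:10–09:40.
Uma → UTC: 08:10–10:40, 12:40–13:40, 15:30–15:50.
Lars ∩ Maya: 09:10–09:40.
Lars ∩ Maya ∩ Uma: 09:10–09:40.
Windows ≥ 20 min: 09:10–09:40.
Latest start in the last window 09:10–09:40 is 09:40 − 20 min = 09:20.

09:20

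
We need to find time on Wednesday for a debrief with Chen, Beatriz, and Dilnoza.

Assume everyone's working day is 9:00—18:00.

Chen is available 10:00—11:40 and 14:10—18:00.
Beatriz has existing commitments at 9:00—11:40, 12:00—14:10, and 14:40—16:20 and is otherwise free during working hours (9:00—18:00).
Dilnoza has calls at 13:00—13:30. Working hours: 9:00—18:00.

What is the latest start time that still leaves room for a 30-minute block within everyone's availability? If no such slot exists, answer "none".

17:30

Beatriz free within 09:00–18:00: 11:40–12:00, 14:10–14:40, 16:20–18:00.
Dilnoza free within 09:00–18:00: 09:00–13:00, 13:30–18:00.
Chen ∩ Beatriz: 14:10–14:40, 16:20–18:00.
Chen ∩ Beatriz ∩ Dilnoza: 14:10–14:40, 16:20–18:00.
Windows ≥ 30 min: 14:10–14:40, 16:20–18:00.
Latest start in the last window 16:20–18:00 is 18:00 − 30 min = 17:30.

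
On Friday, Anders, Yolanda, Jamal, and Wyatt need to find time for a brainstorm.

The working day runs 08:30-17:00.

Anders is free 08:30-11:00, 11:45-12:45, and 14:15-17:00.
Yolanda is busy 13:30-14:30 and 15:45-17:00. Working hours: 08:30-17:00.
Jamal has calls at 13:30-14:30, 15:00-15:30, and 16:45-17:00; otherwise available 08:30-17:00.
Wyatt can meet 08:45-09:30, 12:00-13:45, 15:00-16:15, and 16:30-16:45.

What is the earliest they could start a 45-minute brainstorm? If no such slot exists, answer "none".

08:45

Yolanda free within 08:30–17:00: 08:30–13:30, 14:30–15:45.
Jamal free within 08:30–17:00: 08:30–13:30, 14:30–15:00, 15:30–16:45.
Anders ∩ Yolanda: 08:30–11:00, 11:45–12:45, 14:30–15:45.
Anders ∩ Yolanda ∩ Jamal: 08:30–11:00, 11:45–12:45, 14:30–15:00, 15:30–15:45.
Anders ∩ Yolanda ∩ Jamal ∩ Wyatt: 08:45–09:30, 12:00–12:45, 15:30–15:45.
Windows ≥ 45 min: 08:45–09:30, 12:00–12:45.
Earliest such window starts at 08:45.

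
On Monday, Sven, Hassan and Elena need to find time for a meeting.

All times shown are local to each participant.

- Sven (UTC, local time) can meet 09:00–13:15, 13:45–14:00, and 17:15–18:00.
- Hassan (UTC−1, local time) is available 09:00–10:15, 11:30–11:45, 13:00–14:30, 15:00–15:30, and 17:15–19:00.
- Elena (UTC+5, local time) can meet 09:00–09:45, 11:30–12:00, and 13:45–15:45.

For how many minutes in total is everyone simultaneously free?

45 minutes

Sven → UTC: 09:00–13:15, 13:45–14:00, 17:15–18:00.
Hassan → UTC: 10:00–11:15, 12:30–12:45, 14:00–15:30, 16:00–16:30, 18:15–20:00.
Elena → UTC: 04:00–04:45, 06:30–07:00, 08:45–10:45.
Sven ∩ Hassan: 10:00–11:15, 12:30–12:45.
Sven ∩ Hassan ∩ Elena: 10:00–10:45.
Total common minutes: 45.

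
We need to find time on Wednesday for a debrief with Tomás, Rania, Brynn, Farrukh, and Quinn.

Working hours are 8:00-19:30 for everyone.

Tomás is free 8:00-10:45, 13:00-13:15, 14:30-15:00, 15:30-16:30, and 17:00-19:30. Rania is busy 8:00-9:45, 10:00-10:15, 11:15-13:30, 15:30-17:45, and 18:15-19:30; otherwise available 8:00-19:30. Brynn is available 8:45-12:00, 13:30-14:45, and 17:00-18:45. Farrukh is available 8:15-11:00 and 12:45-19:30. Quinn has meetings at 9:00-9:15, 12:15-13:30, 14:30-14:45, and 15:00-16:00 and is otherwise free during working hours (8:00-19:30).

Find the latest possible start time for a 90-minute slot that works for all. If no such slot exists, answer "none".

none

Rania free within 08:00–19:30: 09:45–10:00, 10:15–11:15, 13:30–15:30, 17:45–18:15.
Quinn free within 08:00–19:30: 08:00–09:00, 09:15–12:15, 13:30–14:30, 14:45–15:00, 16:00–19:30.
Tomás ∩ Rania: 09:45–10:00, 10:15–10:45, 14:30–15:00, 17:45–18:15.
Tomás ∩ Rania ∩ Brynn: 09:45–10:00, 10:15–10:45, 14:30–14:45, 17:45–18:15.
Tomás ∩ Rania ∩ Brynn ∩ Farrukh: 09:45–10:00, 10:15–10:45, 14:30–14:45, 17:45–18:15.
Tomás ∩ Rania ∩ Brynn ∩ Farrukh ∩ Quinn: 09:45–10:00, 10:15–10:45, 17:45–18:15.
Windows ≥ 90 min: (none).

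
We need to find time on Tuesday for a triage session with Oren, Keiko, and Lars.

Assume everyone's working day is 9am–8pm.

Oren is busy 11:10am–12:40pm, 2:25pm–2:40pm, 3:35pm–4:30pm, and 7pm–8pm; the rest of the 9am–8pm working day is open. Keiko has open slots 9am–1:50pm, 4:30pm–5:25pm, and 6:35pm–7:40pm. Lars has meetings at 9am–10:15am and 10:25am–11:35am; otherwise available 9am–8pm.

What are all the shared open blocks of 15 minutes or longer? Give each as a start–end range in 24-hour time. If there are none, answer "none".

Oren free within 09:00–20:00: 09:00–11:10, 12:40–14:25, 14:40–15:35, 16:30–19:00.
Lars free within 09:00–20:00: 10:15–10:25, 11:35–20:00.
Oren ∩ Keiko: 09:00–11:10, 12:40–13:50, 16:30–17:25, 18:35–19:00.
Oren ∩ Keiko ∩ Lars: 10:15–10:25, 12:40–13:50, 16:30–17:25, 18:35–19:00.
Windows ≥ 15 min: 12:40–13:50, 16:30–17:25, 18:35–19:00.

12:40–13:50, 16:30–17:25, 18:35–19:00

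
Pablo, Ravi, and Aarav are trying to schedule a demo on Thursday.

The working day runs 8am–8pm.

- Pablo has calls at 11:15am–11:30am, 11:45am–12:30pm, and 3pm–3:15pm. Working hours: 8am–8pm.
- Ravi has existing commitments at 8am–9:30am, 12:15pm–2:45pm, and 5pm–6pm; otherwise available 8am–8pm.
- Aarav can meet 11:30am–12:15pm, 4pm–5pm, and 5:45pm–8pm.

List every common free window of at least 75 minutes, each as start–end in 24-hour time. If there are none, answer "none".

Pablo free within 08:00–20:00: 08:00–11:15, 11:30–11:45, 12:30–15:00, 15:15–20:00.
Ravi free within 08:00–20:00: 09:30–12:15, 14:45–17:00, 18:00–20:00.
Pablo ∩ Ravi: 09:30–11:15, 11:30–11:45, 14:45–15:00, 15:15–17:00, 18:00–20:00.
Pablo ∩ Ravi ∩ Aarav: 11:30–11:45, 16:00–17:00, 18:00–20:00.
Windows ≥ 75 min: 18:00–20:00.

18:00–20:00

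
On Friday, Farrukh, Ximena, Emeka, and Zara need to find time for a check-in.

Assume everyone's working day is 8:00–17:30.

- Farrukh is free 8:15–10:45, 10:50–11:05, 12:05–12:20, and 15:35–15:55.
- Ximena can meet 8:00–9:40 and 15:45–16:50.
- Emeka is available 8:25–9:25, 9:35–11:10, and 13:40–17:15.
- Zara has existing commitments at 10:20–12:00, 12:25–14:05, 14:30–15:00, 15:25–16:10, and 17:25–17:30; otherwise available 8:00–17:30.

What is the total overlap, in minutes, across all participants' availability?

65 minutes

Zara free within 08:00–17:30: 08:00–10:20, 12:00–12:25, 14:05–14:30, 15:00–15:25, 16:10–17:25.
Farrukh ∩ Ximena: 08:15–09:40, 15:45–15:55.
Farrukh ∩ Ximena ∩ Emeka: 08:25–09:25, 09:35–09:40, 15:45–15:55.
Farrukh ∩ Ximena ∩ Emeka ∩ Zara: 08:25–09:25, 09:35–09:40.
Total common minutes: 60 + 5 = 65.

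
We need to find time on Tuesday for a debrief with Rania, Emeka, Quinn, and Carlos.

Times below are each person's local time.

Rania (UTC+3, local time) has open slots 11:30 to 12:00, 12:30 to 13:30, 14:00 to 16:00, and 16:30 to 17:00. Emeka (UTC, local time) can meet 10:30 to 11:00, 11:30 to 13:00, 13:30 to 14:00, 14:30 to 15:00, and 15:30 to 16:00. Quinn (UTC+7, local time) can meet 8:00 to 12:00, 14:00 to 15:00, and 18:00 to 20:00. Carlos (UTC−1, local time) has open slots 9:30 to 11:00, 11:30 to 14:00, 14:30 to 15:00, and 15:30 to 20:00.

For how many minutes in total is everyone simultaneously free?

60 minutes

Rania → UTC: 08:30–09:00, 09:30–10:30, 11:00–13:00, 13:30–14:00.
Emeka → UTC: 10:30–11:00, 11:30–13:00, 13:30–14:00, 14:30–15:00, 15:30–16:00.
Quinn → UTC: 01:00–05:00, 07:00–08:00, 11:00–13:00.
Carlos → UTC: 10:30–12:00, 12:30–15:00, 15:30–16:00, 16:30–21:00.
Rania ∩ Emeka: 11:30–13:00, 13:30–14:00.
Rania ∩ Emeka ∩ Quinn: 11:30–13:00.
Rania ∩ Emeka ∩ Quinn ∩ Carlos: 11:30–12:00, 12:30–13:00.
Total common minutes: 30 + 30 = 60.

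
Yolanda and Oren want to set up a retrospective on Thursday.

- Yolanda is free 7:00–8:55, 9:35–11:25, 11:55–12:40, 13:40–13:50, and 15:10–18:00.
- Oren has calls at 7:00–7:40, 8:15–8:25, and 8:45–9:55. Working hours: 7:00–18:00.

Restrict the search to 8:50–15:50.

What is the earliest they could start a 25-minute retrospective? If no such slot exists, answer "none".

Oren free within 07:00–18:00: 07:40–08:15, 08:25–08:45, 09:55–18:00.
Yolanda ∩ Oren: 07:40–08:15, 08:25–08:45, 09:55–11:25, 11:55–12:40, 13:40–13:50, 15:10–18:00.
Restricted to 08:50–15:50: 09:55–11:25, 11:55–12:40, 13:40–13:50, 15:10–15:50.
Windows ≥ 25 min: 09:55–11:25, 11:55–12:40, 15:10–15:50.
Earliest such window starts at 09:55.

09:55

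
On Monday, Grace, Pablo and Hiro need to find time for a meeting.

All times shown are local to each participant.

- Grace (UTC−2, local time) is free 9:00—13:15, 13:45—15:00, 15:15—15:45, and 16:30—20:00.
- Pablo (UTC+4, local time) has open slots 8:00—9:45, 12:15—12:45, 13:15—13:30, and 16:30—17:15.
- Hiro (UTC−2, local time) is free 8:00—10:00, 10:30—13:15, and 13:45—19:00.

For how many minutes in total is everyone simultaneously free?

Grace → UTC: 11:00–15:15, 15:45–17:00, 17:15–17:45, 18:30–22:00.
Pablo → UTC: 04:00–05:45, 08:15–08:45, 09:15–09:30, 12:30–13:15.
Hiro → UTC: 10:00–12:00, 12:30–15:15, 15:45–21:00.
Grace ∩ Pablo: 12:30–13:15.
Grace ∩ Pablo ∩ Hiro: 12:30–13:15.
Total common minutes: 45.

45 minutes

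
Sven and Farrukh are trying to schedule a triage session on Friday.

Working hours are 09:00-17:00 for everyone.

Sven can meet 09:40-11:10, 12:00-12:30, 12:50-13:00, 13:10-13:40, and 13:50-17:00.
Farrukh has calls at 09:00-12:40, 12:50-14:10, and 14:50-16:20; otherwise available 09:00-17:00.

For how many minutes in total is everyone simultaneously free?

Farrukh free within 09:00–17:00: 12:40–12:50, 14:10–14:50, 16:20–17:00.
Sven ∩ Farrukh: 14:10–14:50, 16:20–17:00.
Total common minutes: 40 + 40 = 80.

80 minutes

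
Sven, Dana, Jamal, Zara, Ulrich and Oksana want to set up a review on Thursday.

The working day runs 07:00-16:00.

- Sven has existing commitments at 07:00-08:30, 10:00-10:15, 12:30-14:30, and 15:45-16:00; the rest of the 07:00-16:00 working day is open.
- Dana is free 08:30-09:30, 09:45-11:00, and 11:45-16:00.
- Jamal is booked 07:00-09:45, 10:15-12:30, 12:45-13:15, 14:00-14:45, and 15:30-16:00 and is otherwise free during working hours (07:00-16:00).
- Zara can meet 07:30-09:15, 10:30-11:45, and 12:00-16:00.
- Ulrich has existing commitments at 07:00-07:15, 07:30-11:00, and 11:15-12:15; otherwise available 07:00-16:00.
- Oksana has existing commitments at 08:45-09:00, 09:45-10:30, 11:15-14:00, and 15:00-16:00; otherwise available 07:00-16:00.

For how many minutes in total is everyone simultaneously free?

15 minutes

Sven free within 07:00–16:00: 08:30–10:00, 10:15–12:30, 14:30–15:45.
Jamal free within 07:00–16:00: 09:45–10:15, 12:30–12:45, 13:15–14:00, 14:45–15:30.
Ulrich free within 07:00–16:00: 07:15–07:30, 11:00–11:15, 12:15–16:00.
Oksana free within 07:00–16:00: 07:00–08:45, 09:00–09:45, 10:30–11:15, 14:00–15:00.
Sven ∩ Dana: 08:30–09:30, 09:45–10:00, 10:15–11:00, 11:45–12:30, 14:30–15:45.
Sven ∩ Dana ∩ Jamal: 09:45–10:00, 14:45–15:30.
Sven ∩ Dana ∩ Jamal ∩ Zara: 14:45–15:30.
Sven ∩ Dana ∩ Jamal ∩ Zara ∩ Ulrich: 14:45–15:30.
Sven ∩ Dana ∩ Jamal ∩ Zara ∩ Ulrich ∩ Oksana: 14:45–15:00.
Total common minutes: 15.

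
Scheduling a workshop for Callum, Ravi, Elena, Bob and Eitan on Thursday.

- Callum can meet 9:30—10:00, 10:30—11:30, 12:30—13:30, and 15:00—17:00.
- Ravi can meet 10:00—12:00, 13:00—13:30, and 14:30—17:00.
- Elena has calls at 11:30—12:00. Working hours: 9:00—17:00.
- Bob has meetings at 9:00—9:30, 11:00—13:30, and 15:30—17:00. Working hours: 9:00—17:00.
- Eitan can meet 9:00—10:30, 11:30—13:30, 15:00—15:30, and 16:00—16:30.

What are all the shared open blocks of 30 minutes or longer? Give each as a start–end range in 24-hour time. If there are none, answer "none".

15:00–15:30

Elena free within 09:00–17:00: 09:00–11:30, 12:00–17:00.
Bob free within 09:00–17:00: 09:30–11:00, 13:30–15:30.
Callum ∩ Ravi: 10:30–11:30, 13:00–13:30, 15:00–17:00.
Callum ∩ Ravi ∩ Elena: 10:30–11:30, 13:00–13:30, 15:00–17:00.
Callum ∩ Ravi ∩ Elena ∩ Bob: 10:30–11:00, 15:00–15:30.
Callum ∩ Ravi ∩ Elena ∩ Bob ∩ Eitan: 15:00–15:30.
Windows ≥ 30 min: 15:00–15:30.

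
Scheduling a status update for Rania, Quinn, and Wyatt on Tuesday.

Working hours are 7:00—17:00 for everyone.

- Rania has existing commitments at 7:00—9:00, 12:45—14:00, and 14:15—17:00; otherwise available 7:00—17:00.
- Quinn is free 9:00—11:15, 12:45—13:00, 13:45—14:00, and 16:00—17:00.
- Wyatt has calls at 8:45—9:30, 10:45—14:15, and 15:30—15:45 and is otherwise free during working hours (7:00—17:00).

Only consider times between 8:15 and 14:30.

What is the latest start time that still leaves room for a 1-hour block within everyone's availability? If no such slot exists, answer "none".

Rania free within 07:00–17:00: 09:00–12:45, 14:00–14:15.
Wyatt free within 07:00–17:00: 07:00–08:45, 09:30–10:45, 14:15–15:30, 15:45–17:00.
Rania ∩ Quinn: 09:00–11:15.
Rania ∩ Quinn ∩ Wyatt: 09:30–10:45.
Restricted to 08:15–14:30: 09:30–10:45.
Windows ≥ 60 min: 09:30–10:45.
Latest start in the last window 09:30–10:45 is 10:45 − 60 min = 09:45.

09:45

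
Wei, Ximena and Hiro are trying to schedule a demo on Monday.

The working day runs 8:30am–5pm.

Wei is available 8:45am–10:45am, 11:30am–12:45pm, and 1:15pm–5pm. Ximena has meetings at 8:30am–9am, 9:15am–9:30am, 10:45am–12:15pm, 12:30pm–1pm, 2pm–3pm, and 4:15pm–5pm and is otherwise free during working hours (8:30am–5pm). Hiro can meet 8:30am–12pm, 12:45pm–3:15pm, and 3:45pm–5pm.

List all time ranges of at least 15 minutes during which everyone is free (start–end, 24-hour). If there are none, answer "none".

09:00–09:15, 09:30–10:45, 13:15–14:00, 15:00–15:15, 15:45–16:15

Ximena free within 08:30–17:00: 09:00–09:15, 09:30–10:45, 12:15–12:30, 13:00–14:00, 15:00–16:15.
Wei ∩ Ximena: 09:00–09:15, 09:30–10:45, 12:15–12:30, 13:15–14:00, 15:00–16:15.
Wei ∩ Ximena ∩ Hiro: 09:00–09:15, 09:30–10:45, 13:15–14:00, 15:00–15:15, 15:45–16:15.
Windows ≥ 15 min: 09:00–09:15, 09:30–10:45, 13:15–14:00, 15:00–15:15, 15:45–16:15.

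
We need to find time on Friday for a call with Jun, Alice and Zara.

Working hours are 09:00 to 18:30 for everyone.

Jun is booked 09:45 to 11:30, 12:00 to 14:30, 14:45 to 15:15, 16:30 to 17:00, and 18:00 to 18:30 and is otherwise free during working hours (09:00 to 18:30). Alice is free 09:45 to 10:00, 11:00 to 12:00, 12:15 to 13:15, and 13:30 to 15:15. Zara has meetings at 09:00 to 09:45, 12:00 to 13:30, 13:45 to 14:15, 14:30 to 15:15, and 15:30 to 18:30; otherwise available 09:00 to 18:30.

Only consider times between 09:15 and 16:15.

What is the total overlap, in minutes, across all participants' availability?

Jun free within 09:00–18:30: 09:00–09:45, 11:30–12:00, 14:30–14:45, 15:15–16:30, 17:00–18:00.
Zara free within 09:00–18:30: 09:45–12:00, 13:30–13:45, 14:15–14:30, 15:15–15:30.
Jun ∩ Alice: 11:30–12:00, 14:30–14:45.
Jun ∩ Alice ∩ Zara: 11:30–12:00.
Restricted to 09:15–16:15: 11:30–12:00.
Total common minutes: 30.

30 minutes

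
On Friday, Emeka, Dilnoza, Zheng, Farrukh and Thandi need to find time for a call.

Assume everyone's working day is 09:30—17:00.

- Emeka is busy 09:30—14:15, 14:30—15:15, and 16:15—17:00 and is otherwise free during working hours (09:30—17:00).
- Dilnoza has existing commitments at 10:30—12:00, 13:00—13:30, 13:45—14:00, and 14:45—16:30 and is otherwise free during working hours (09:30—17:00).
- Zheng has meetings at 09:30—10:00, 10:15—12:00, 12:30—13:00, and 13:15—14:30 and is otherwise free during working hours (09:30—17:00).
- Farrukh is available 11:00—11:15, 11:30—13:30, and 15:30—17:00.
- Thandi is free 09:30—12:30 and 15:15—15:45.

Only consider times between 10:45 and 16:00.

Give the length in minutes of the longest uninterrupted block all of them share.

Emeka free within 09:30–17:00: 14:15–14:30, 15:15–16:15.
Dilnoza free within 09:30–17:00: 09:30–10:30, 12:00–13:00, 13:30–13:45, 14:00–14:45, 16:30–17:00.
Zheng free within 09:30–17:00: 10:00–10:15, 12:00–12:30, 13:00–13:15, 14:30–17:00.
Emeka ∩ Dilnoza: 14:15–14:30.
Emeka ∩ Dilnoza ∩ Zheng: (none).
Emeka ∩ Dilnoza ∩ Zheng ∩ Farrukh: (none).
Emeka ∩ Dilnoza ∩ Zheng ∩ Farrukh ∩ Thandi: (none).
Restricted to 10:45–16:00: (none).
No common window.

0 minutes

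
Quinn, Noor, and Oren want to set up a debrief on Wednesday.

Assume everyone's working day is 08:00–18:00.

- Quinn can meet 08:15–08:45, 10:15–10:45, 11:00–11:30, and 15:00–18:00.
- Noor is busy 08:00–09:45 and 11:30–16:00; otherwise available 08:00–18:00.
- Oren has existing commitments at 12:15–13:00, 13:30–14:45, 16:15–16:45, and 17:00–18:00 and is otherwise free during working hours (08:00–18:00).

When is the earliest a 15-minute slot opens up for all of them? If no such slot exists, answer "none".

Noor free within 08:00–18:00: 09:45–11:30, 16:00–18:00.
Oren free within 08:00–18:00: 08:00–12:15, 13:00–13:30, 14:45–16:15, 16:45–17:00.
Quinn ∩ Noor: 10:15–10:45, 11:00–11:30, 16:00–18:00.
Quinn ∩ Noor ∩ Oren: 10:15–10:45, 11:00–11:30, 16:00–16:15, 16:45–17:00.
Windows ≥ 15 min: 10:15–10:45, 11:00–11:30, 16:00–16:15, 16:45–17:00.
Earliest such window starts at 10:15.

10:15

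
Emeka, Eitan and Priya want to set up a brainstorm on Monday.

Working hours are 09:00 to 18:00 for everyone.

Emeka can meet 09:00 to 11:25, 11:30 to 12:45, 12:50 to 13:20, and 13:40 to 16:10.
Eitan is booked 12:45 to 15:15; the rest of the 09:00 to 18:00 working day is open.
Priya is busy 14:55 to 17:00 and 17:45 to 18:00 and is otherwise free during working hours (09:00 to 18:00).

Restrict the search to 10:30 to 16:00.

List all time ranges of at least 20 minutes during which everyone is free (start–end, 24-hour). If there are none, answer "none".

Eitan free within 09:00–18:00: 09:00–12:45, 15:15–18:00.
Priya free within 09:00–18:00: 09:00–14:55, 17:00–17:45.
Emeka ∩ Eitan: 09:00–11:25, 11:30–12:45, 15:15–16:10.
Emeka ∩ Eitan ∩ Priya: 09:00–11:25, 11:30–12:45.
Restricted to 10:30–16:00: 10:30–11:25, 11:30–12:45.
Windows ≥ 20 min: 10:30–11:25, 11:30–12:45.

10:30–11:25, 11:30–12:45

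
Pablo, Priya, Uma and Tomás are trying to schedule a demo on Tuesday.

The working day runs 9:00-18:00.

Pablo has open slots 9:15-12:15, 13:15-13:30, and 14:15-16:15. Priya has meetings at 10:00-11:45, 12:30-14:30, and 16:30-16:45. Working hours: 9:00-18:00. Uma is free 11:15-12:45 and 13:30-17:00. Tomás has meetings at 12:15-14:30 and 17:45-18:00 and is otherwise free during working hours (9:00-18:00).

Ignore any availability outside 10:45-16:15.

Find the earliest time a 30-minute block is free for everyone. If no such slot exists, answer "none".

Priya free within 09:00–18:00: 09:00–10:00, 11:45–12:30, 14:30–16:30, 16:45–18:00.
Tomás free within 09:00–18:00: 09:00–12:15, 14:30–17:45.
Pablo ∩ Priya: 09:15–10:00, 11:45–12:15, 14:30–16:15.
Pablo ∩ Priya ∩ Uma: 11:45–12:15, 14:30–16:15.
Pablo ∩ Priya ∩ Uma ∩ Tomás: 11:45–12:15, 14:30–16:15.
Restricted to 10:45–16:15: 11:45–12:15, 14:30–16:15.
Windows ≥ 30 min: 11:45–12:15, 14:30–16:15.
Earliest such window starts at 11:45.

11:45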